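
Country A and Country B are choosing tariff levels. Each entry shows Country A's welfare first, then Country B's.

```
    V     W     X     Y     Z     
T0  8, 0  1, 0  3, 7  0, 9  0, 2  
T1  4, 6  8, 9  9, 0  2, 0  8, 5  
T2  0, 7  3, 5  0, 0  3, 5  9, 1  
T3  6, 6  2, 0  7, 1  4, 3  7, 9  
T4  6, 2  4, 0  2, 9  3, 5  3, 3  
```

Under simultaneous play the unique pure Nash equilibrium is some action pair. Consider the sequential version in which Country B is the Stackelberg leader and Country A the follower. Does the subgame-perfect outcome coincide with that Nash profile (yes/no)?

yes

Country A best-responds to each possible Country B move:
- V: BR = T0, leader payoff 0.
- W: BR = T1, leader payoff 9.
- X: BR = T1, leader payoff 0.
- Y: BR = T3, leader payoff 3.
- Z: BR = T2, leader payoff 1.
Maximizing over 0, 9, 0, 3, 1, Country B chooses W. Subgame-perfect outcome: (T1, W) with payoffs (8, 9).
Under simultaneous play:
Country A's best replies: V→T0; W→T1; X→T1; Y→T3; Z→T2.
Country B's best replies: T0→Y; T1→W; T2→V; T3→Z; T4→X.
Only (T1, W) has each player best-responding; Nash payoffs (8, 9).
Sequential outcome (T1, W) coincides with the Nash profile (T1, W).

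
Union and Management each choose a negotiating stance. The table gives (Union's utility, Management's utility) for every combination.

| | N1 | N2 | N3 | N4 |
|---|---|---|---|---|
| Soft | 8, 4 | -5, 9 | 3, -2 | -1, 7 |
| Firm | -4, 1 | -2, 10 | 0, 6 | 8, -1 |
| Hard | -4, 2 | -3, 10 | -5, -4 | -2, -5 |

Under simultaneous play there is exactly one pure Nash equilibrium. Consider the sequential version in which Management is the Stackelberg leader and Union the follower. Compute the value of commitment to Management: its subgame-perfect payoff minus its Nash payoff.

Solve by backward induction (Management leads).
- N1 → Union plays Soft (best of 8, -4, -4); Management gets 4.
- N2 → Union plays Firm (best of -5, -2, -3); Management gets 10.
- N3 → Union plays Soft (best of 3, 0, -5); Management gets -2.
- N4 → Union plays Firm (best of -1, 8, -2); Management gets -1.
Maximizing over 4, 10, -2, -1, Management chooses N2. Subgame-perfect outcome: (Firm, N2) with payoffs (-2, 10).
For the simultaneous game, intersect best replies.
Union's best replies: N1→Soft; N2→Firm; N3→Soft; N4→Firm.
Management's best replies: Soft→N2; Firm→N2; Hard→N2.
Only (Firm, N2) has each player best-responding; Nash payoffs (-2, 10).
Management's commitment gain: 10 − 10 = 0.

0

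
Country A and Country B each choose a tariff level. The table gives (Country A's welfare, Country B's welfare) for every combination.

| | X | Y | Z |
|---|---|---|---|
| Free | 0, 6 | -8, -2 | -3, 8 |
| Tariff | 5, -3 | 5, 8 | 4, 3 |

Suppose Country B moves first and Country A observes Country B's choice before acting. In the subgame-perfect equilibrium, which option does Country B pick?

Country A best-responds to each possible Country B move:
- X: BR = Tariff, leader payoff -3.
- Y: BR = Tariff, leader payoff 8.
- Z: BR = Tariff, leader payoff 3.
Maximizing over -3, 8, 3, Country B chooses Y. Subgame-perfect outcome: (Tariff, Y) with payoffs (5, 8).

Y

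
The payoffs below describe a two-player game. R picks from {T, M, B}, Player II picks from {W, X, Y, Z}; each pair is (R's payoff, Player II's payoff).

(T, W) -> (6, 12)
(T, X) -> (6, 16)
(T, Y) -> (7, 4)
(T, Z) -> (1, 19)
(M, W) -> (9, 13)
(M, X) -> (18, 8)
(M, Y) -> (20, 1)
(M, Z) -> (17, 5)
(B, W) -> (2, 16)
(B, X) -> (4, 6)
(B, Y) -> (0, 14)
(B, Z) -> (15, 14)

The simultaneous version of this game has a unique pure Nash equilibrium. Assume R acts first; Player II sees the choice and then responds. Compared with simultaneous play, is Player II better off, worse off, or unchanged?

Work backward from Player II's decision.
- T: BR = Z, leader payoff 1.
- M: BR = W, leader payoff 9.
- B: BR = W, leader payoff 2.
Among 1, 9, 2, the best is 9 at M. Subgame-perfect outcome: (M, W) with payoffs (9, 13).
Now find the simultaneous Nash equilibrium.
R's best replies: W→M; X→M; Y→M; Z→M.
Player II's best replies: T→Z; M→W; B→W.
Only (M, W) has each player best-responding; Nash payoffs (9, 13).
Player II earns 13 sequentially versus 13 at the Nash outcome: unchanged.

unchanged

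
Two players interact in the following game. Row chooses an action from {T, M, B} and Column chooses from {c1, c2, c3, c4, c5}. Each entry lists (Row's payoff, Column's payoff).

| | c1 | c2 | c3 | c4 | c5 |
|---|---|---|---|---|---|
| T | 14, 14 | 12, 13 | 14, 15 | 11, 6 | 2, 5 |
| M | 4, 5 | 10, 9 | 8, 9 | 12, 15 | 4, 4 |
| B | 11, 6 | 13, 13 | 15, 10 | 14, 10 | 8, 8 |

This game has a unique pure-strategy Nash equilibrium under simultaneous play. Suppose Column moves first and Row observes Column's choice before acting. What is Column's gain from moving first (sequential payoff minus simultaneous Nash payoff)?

Solve by backward induction (Column leads).
- c1 → Row plays T (best of 14, 4, 11); Column gets 14.
- c2 → Row plays B (best of 12, 10, 13); Column gets 13.
- c3 → Row plays B (best of 14, 8, 15); Column gets 10.
- c4 → Row plays B (best of 11, 12, 14); Column gets 10.
- c5 → Row plays B (best of 2, 4, 8); Column gets 8.
Maximizing over 14, 13, 10, 10, 8, Column chooses c1. Subgame-perfect outcome: (T, c1) with payoffs (14, 14).
Under simultaneous play:
Row's best replies: c1→T; c2→B; c3→B; c4→B; c5→B.
Column's best replies: T→c3; M→c4; B→c2.
The unique mutual best reply is (B, c2), giving (13, 13).
Column's commitment gain: 14 − 13 = 1.

1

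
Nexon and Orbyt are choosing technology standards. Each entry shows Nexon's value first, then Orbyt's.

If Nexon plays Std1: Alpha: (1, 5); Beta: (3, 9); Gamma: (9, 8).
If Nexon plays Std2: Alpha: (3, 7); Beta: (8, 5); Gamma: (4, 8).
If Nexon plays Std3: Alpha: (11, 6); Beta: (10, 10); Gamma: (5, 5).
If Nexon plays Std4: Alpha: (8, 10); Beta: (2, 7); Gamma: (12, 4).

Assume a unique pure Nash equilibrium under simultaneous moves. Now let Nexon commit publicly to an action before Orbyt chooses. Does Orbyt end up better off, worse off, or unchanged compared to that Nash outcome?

Solve by backward induction (Nexon leads).
- Std1: Orbyt compares 5, 9, 8 and picks Beta; Nexon would get 3.
- Std2: Orbyt compares 7, 5, 8 and picks Gamma; Nexon would get 4.
- Std3: Orbyt compares 6, 10, 5 and picks Beta; Nexon would get 10.
- Std4: Orbyt compares 10, 7, 4 and picks Alpha; Nexon would get 8.
Among 3, 4, 10, 8, the best is 10 at Std3. Subgame-perfect outcome: (Std3, Beta) with payoffs (10, 10).
Under simultaneous play:
Nexon's best replies: Alpha→Std3; Beta→Std3; Gamma→Std4.
Orbyt's best replies: Std1→Beta; Std2→Gamma; Std3→Beta; Std4→Alpha.
Only (Std3, Beta) has each player best-responding; Nash payoffs (10, 10).
Orbyt earns 10 sequentially versus 10 at the Nash outcome: unchanged.

unchanged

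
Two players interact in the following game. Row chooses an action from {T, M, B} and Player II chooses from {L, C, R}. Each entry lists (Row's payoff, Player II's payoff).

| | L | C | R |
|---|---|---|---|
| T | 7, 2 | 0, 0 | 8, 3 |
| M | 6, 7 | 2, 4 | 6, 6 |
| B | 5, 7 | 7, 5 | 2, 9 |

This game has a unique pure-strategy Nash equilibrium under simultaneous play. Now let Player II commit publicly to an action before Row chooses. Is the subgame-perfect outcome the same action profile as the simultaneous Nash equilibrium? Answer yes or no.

Row best-responds to each possible Player II move:
- L: BR = T, leader payoff 2.
- C: BR = B, leader payoff 5.
- R: BR = T, leader payoff 3.
Player II's induced payoffs are 2, 5, 3, so Player II commits to C. Subgame-perfect outcome: (B, C) with payoffs (7, 5).
For the simultaneous game, intersect best replies.
Row's best replies: L→T; C→B; R→T.
Player II's best replies: T→R; M→L; B→R.
The unique mutual best reply is (T, R), giving (8, 3).
Sequential outcome (B, C) differs from the Nash profile (T, R).

no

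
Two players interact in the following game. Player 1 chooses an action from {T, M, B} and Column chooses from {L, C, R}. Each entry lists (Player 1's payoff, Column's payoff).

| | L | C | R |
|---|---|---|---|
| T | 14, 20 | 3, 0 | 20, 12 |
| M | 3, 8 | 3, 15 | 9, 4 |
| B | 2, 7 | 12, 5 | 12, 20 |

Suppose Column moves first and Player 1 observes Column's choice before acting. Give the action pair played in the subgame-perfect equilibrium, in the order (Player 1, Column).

Player 1 best-responds to each possible Column move:
- L: Player 1 compares 14, 3, 2 and picks T; Column would get 20.
- C: Player 1 compares 3, 3, 12 and picks B; Column would get 5.
- R: Player 1 compares 20, 9, 12 and picks T; Column would get 12.
Among 20, 5, 12, the best is 20 at L. Subgame-perfect outcome: (T, L) with payoffs (14, 20).

(T, L)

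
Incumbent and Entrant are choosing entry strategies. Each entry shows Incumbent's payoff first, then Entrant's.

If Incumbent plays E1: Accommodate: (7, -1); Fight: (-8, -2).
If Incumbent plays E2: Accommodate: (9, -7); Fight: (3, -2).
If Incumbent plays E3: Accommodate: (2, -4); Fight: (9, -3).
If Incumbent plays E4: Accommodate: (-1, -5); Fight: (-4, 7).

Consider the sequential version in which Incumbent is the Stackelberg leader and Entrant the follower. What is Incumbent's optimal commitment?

Work backward from Entrant's decision.
- E1: BR = Accommodate, leader payoff 7.
- E2: BR = Fight, leader payoff 3.
- E3: BR = Fight, leader payoff 9.
- E4: BR = Fight, leader payoff -4.
Among 7, 3, 9, -4, the best is 9 at E3. Subgame-perfect outcome: (E3, Fight) with payoffs (9, -3).

E3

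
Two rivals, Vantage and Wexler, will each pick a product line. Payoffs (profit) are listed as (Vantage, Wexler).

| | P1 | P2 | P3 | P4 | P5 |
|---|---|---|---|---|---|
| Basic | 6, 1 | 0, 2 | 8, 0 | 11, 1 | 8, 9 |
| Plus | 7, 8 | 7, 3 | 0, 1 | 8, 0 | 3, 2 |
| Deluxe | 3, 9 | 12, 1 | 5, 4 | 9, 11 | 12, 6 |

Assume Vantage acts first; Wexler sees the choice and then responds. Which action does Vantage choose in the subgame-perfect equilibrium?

Deluxe

Work backward from Wexler's decision.
- Basic: BR = P5, leader payoff 8.
- Plus: BR = P1, leader payoff 7.
- Deluxe: BR = P4, leader payoff 9.
Among 8, 7, 9, the best is 9 at Deluxe. Subgame-perfect outcome: (Deluxe, P4) with payoffs (9, 11).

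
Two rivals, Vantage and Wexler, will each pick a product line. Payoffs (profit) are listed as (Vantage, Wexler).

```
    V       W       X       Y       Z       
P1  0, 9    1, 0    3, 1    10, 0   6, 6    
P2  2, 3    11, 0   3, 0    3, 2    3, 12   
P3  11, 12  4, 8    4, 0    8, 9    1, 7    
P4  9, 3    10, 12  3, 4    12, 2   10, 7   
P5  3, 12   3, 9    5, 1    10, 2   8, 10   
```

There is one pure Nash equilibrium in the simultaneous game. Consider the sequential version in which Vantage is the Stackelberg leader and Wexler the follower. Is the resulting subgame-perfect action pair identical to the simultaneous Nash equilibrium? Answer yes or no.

Wexler best-responds to each possible Vantage move:
- P1 → Wexler plays V (best of 9, 0, 1, 0, 6); Vantage gets 0.
- P2 → Wexler plays Z (best of 3, 0, 0, 2, 12); Vantage gets 3.
- P3 → Wexler plays V (best of 12, 8, 0, 9, 7); Vantage gets 11.
- P4 → Wexler plays W (best of 3, 12, 4, 2, 7); Vantage gets 10.
- P5 → Wexler plays V (best of 12, 9, 1, 2, 10); Vantage gets 3.
Among 0, 3, 11, 10, 3, the best is 11 at P3. Subgame-perfect outcome: (P3, V) with payoffs (11, 12).
Now find the simultaneous Nash equilibrium.
Vantage's best replies: V→P3; W→P2; X→P5; Y→P4; Z→P4.
Wexler's best replies: P1→V; P2→Z; P3→V; P4→W; P5→V.
The unique mutual best reply is (P3, V), giving (11, 12).
Sequential outcome (P3, V) coincides with the Nash profile (P3, V).

yes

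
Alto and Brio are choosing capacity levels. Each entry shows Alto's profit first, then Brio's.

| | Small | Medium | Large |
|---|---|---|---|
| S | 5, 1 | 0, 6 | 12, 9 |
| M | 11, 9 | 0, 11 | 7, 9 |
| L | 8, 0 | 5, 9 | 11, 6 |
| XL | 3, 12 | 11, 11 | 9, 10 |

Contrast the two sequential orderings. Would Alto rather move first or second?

If Alto leads: Brio's best replies are S→Large, M→Medium, L→Medium, XL→Small; Alto's induced payoffs 12, 0, 5, 3; outcome (S, Large), payoffs (12, 9).
If Brio leads: Alto's best replies are Small→M, Medium→XL, Large→S; Brio's induced payoffs 9, 11, 9; outcome (XL, Medium), payoffs (11, 11).
Alto gets 12 moving first and 11 moving second, so Alto prefers to move first.

first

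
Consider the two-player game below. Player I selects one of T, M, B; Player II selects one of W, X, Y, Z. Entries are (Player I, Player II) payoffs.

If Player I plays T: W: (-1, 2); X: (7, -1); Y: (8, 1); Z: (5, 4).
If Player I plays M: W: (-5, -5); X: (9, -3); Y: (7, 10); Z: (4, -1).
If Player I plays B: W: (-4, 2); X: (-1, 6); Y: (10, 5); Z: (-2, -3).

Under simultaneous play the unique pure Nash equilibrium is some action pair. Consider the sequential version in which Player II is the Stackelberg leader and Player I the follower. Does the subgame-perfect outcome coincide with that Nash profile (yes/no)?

no

Work backward from Player I's decision.
- W → Player I plays T (best of -1, -5, -4); Player II gets 2.
- X → Player I plays M (best of 7, 9, -1); Player II gets -3.
- Y → Player I plays B (best of 8, 7, 10); Player II gets 5.
- Z → Player I plays T (best of 5, 4, -2); Player II gets 4.
Player II's induced payoffs are 2, -3, 5, 4, so Player II commits to Y. Subgame-perfect outcome: (B, Y) with payoffs (10, 5).
For the simultaneous game, intersect best replies.
Player I's best replies: W→T; X→M; Y→B; Z→T.
Player II's best replies: T→Z; M→Y; B→X.
Only (T, Z) has each player best-responding; Nash payoffs (5, 4).
Sequential outcome (B, Y) differs from the Nash profile (T, Z).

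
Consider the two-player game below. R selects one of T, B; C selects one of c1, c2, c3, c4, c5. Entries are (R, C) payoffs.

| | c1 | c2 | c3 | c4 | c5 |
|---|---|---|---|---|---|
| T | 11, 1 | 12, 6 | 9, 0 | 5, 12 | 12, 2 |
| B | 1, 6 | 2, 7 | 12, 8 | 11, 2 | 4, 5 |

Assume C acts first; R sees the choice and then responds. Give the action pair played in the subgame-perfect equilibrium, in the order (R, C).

(B, c3)

Backward induction with C moving first.
- c1: R compares 11, 1 and picks T; C would get 1.
- c2: R compares 12, 2 and picks T; C would get 6.
- c3: R compares 9, 12 and picks B; C would get 8.
- c4: R compares 5, 11 and picks B; C would get 2.
- c5: R compares 12, 4 and picks T; C would get 2.
Among 1, 6, 8, 2, 2, the best is 8 at c3. Subgame-perfect outcome: (B, c3) with payoffs (12, 8).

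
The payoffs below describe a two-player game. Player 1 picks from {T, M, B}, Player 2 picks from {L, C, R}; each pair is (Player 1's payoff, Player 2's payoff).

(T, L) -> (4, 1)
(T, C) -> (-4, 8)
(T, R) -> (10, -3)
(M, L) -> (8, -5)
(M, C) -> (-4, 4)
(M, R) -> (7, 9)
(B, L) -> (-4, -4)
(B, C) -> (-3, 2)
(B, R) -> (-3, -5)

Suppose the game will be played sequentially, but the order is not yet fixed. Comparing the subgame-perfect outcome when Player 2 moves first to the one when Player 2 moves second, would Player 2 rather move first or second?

second

If Player 1 leads: Player 2's best replies are T→C, M→R, B→C; Player 1's induced payoffs -4, 7, -3; outcome (M, R), payoffs (7, 9).
If Player 2 leads: Player 1's best replies are L→M, C→B, R→T; Player 2's induced payoffs -5, 2, -3; outcome (B, C), payoffs (-3, 2).
Player 2 gets 2 moving first and 9 moving second, so Player 2 prefers to move second.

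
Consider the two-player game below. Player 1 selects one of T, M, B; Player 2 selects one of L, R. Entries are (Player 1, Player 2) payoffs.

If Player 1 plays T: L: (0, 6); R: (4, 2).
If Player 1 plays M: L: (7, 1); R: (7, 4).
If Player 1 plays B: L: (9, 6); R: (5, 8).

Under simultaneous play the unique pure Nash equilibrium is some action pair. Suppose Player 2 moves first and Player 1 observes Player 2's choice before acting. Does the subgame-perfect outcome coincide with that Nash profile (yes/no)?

Player 1 best-responds to each possible Player 2 move:
- L: BR = B, leader payoff 6.
- R: BR = M, leader payoff 4.
Maximizing over 6, 4, Player 2 chooses L. Subgame-perfect outcome: (B, L) with payoffs (9, 6).
Under simultaneous play:
Player 1's best replies: L→B; R→M.
Player 2's best replies: T→L; M→R; B→R.
Only (M, R) has each player best-responding; Nash payoffs (7, 4).
Sequential outcome (B, L) differs from the Nash profile (M, R).

no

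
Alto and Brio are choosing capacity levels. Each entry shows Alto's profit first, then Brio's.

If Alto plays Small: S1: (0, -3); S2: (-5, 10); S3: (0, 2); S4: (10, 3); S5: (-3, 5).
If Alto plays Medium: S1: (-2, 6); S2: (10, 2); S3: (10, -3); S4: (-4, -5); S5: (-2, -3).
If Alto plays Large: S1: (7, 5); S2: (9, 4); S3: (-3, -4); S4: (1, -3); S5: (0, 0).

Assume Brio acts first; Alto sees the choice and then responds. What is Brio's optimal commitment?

S1

Alto best-responds to each possible Brio move:
- S1: Alto compares 0, -2, 7 and picks Large; Brio would get 5.
- S2: Alto compares -5, 10, 9 and picks Medium; Brio would get 2.
- S3: Alto compares 0, 10, -3 and picks Medium; Brio would get -3.
- S4: Alto compares 10, -4, 1 and picks Small; Brio would get 3.
- S5: Alto compares -3, -2, 0 and picks Large; Brio would get 0.
Among 5, 2, -3, 3, 0, the best is 5 at S1. Subgame-perfect outcome: (Large, S1) with payoffs (7, 5).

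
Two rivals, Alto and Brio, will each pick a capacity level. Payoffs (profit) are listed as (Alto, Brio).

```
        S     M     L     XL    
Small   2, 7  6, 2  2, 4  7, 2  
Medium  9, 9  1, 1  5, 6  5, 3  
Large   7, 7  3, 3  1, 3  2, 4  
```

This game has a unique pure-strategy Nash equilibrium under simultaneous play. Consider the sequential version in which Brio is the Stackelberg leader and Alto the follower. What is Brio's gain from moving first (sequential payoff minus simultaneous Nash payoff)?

0

Alto best-responds to each possible Brio move:
- S: Alto compares 2, 9, 7 and picks Medium; Brio would get 9.
- M: Alto compares 6, 1, 3 and picks Small; Brio would get 2.
- L: Alto compares 2, 5, 1 and picks Medium; Brio would get 6.
- XL: Alto compares 7, 5, 2 and picks Small; Brio would get 2.
Brio's induced payoffs are 9, 2, 6, 2, so Brio commits to S. Subgame-perfect outcome: (Medium, S) with payoffs (9, 9).
Under simultaneous play:
Alto's best replies: S→Medium; M→Small; L→Medium; XL→Small.
Brio's best replies: Small→S; Medium→S; Large→S.
Only (Medium, S) has each player best-responding; Nash payoffs (9, 9).
Brio's commitment gain: 9 − 9 = 0.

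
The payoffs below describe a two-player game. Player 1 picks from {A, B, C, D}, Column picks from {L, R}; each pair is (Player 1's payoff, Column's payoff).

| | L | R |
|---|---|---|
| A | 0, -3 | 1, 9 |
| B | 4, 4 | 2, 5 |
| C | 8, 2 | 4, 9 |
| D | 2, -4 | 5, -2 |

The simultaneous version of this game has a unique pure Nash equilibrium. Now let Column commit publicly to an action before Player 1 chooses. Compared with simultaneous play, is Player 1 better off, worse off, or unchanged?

Player 1 best-responds to each possible Column move:
- L → Player 1 plays C (best of 0, 4, 8, 2); Column gets 2.
- R → Player 1 plays D (best of 1, 2, 4, 5); Column gets -2.
Maximizing over 2, -2, Column chooses L. Subgame-perfect outcome: (C, L) with payoffs (8, 2).
Under simultaneous play:
Player 1's best replies: L→C; R→D.
Column's best replies: A→R; B→R; C→R; D→R.
The unique mutual best reply is (D, R), giving (5, -2).
Player 1 earns 8 sequentially versus 5 at the Nash outcome: better off.

better off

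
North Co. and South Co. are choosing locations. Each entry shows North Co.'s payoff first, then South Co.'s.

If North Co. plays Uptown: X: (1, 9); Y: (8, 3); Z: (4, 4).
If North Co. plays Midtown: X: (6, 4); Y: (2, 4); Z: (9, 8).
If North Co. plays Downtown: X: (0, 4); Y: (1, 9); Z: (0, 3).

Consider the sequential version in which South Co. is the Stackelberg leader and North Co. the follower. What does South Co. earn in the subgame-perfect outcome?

Backward induction with South Co. moving first.
- X → North Co. plays Midtown (best of 1, 6, 0); South Co. gets 4.
- Y → North Co. plays Uptown (best of 8, 2, 1); South Co. gets 3.
- Z → North Co. plays Midtown (best of 4, 9, 0); South Co. gets 8.
South Co.'s induced payoffs are 4, 3, 8, so South Co. commits to Z. Subgame-perfect outcome: (Midtown, Z) with payoffs (9, 8).

8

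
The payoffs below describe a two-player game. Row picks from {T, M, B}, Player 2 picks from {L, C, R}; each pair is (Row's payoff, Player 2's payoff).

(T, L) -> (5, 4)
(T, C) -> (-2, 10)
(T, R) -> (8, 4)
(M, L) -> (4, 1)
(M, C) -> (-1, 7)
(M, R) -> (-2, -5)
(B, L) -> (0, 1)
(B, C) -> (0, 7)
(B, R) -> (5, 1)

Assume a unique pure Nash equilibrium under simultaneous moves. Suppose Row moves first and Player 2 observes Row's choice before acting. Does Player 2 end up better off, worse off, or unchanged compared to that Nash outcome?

Work backward from Player 2's decision.
- T: BR = C, leader payoff -2.
- M: BR = C, leader payoff -1.
- B: BR = C, leader payoff 0.
Maximizing over -2, -1, 0, Row chooses B. Subgame-perfect outcome: (B, C) with payoffs (0, 7).
For the simultaneous game, intersect best replies.
Row's best replies: L→T; C→B; R→T.
Player 2's best replies: T→C; M→C; B→C.
The unique mutual best reply is (B, C), giving (0, 7).
Player 2 earns 7 sequentially versus 7 at the Nash outcome: unchanged.

unchanged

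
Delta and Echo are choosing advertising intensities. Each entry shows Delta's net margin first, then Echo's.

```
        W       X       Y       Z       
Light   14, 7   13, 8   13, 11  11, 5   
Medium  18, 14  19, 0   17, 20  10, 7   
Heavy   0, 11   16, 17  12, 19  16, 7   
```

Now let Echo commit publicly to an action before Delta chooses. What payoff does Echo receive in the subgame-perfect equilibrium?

Work backward from Delta's decision.
- W → Delta plays Medium (best of 14, 18, 0); Echo gets 14.
- X → Delta plays Medium (best of 13, 19, 16); Echo gets 0.
- Y → Delta plays Medium (best of 13, 17, 12); Echo gets 20.
- Z → Delta plays Heavy (best of 11, 10, 16); Echo gets 7.
Maximizing over 14, 0, 20, 7, Echo chooses Y. Subgame-perfect outcome: (Medium, Y) with payoffs (17, 20).

20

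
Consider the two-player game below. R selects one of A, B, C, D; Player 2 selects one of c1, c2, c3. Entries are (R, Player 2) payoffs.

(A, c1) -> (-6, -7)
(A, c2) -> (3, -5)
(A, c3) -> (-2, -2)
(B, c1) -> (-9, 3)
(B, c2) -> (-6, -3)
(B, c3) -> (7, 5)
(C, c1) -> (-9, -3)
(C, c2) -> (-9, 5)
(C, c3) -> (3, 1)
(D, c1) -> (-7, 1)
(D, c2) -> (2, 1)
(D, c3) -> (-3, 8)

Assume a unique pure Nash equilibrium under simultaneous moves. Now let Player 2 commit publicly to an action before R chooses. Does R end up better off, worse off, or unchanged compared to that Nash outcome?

R best-responds to each possible Player 2 move:
- c1: BR = A, leader payoff -7.
- c2: BR = A, leader payoff -5.
- c3: BR = B, leader payoff 5.
Maximizing over -7, -5, 5, Player 2 chooses c3. Subgame-perfect outcome: (B, c3) with payoffs (7, 5).
For the simultaneous game, intersect best replies.
R's best replies: c1→A; c2→A; c3→B.
Player 2's best replies: A→c3; B→c3; C→c2; D→c3.
Only (B, c3) has each player best-responding; Nash payoffs (7, 5).
R earns 7 sequentially versus 7 at the Nash outcome: unchanged.

unchanged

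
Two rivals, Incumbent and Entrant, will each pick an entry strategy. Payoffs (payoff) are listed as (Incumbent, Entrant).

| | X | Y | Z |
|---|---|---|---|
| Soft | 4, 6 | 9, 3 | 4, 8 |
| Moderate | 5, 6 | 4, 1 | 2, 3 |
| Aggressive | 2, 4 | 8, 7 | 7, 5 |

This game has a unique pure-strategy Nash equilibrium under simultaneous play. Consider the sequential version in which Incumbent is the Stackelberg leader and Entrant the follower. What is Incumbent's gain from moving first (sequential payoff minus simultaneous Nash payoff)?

Entrant best-responds to each possible Incumbent move:
- Soft: BR = Z, leader payoff 4.
- Moderate: BR = X, leader payoff 5.
- Aggressive: BR = Y, leader payoff 8.
Among 4, 5, 8, the best is 8 at Aggressive. Subgame-perfect outcome: (Aggressive, Y) with payoffs (8, 7).
Under simultaneous play:
Incumbent's best replies: X→Moderate; Y→Soft; Z→Aggressive.
Entrant's best replies: Soft→Z; Moderate→X; Aggressive→Y.
Only (Moderate, X) has each player best-responding; Nash payoffs (5, 6).
Incumbent's commitment gain: 8 − 5 = 3.

3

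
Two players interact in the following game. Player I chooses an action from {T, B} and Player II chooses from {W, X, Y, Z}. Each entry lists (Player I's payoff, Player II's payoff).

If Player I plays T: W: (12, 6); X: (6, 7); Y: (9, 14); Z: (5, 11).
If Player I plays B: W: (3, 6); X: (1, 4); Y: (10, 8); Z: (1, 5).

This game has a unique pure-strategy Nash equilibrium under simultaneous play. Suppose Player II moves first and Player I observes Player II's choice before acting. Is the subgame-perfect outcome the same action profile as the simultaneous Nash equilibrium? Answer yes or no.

no

Backward induction with Player II moving first.
- W: Player I compares 12, 3 and picks T; Player II would get 6.
- X: Player I compares 6, 1 and picks T; Player II would get 7.
- Y: Player I compares 9, 10 and picks B; Player II would get 8.
- Z: Player I compares 5, 1 and picks T; Player II would get 11.
Among 6, 7, 8, 11, the best is 11 at Z. Subgame-perfect outcome: (T, Z) with payoffs (5, 11).
Now find the simultaneous Nash equilibrium.
Player I's best replies: W→T; X→T; Y→B; Z→T.
Player II's best replies: T→Y; B→Y.
Only (B, Y) has each player best-responding; Nash payoffs (10, 8).
Sequential outcome (T, Z) differs from the Nash profile (B, Y).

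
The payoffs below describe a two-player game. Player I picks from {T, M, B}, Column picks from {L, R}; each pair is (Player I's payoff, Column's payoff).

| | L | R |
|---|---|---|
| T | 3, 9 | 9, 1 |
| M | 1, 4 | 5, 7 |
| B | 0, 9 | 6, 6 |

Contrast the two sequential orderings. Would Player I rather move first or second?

If Player I leads: Column's best replies are T→L, M→R, B→L; Player I's induced payoffs 3, 5, 0; outcome (M, R), payoffs (5, 7).
If Column leads: Player I's best replies are L→T, R→T; Column's induced payoffs 9, 1; outcome (T, L), payoffs (3, 9).
Player I gets 5 moving first and 3 moving second, so Player I prefers to move first.

first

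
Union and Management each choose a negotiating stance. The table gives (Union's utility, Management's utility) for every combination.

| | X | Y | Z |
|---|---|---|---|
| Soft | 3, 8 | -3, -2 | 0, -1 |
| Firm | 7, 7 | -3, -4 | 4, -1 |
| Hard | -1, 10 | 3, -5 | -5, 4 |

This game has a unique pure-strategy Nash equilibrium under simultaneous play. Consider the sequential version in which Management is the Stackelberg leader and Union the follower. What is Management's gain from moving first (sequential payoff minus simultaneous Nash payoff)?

Solve by backward induction (Management leads).
- X: BR = Firm, leader payoff 7.
- Y: BR = Hard, leader payoff -5.
- Z: BR = Firm, leader payoff -1.
Among 7, -5, -1, the best is 7 at X. Subgame-perfect outcome: (Firm, X) with payoffs (7, 7).
Now find the simultaneous Nash equilibrium.
Union's best replies: X→Firm; Y→Hard; Z→Firm.
Management's best replies: Soft→X; Firm→X; Hard→X.
The unique mutual best reply is (Firm, X), giving (7, 7).
Management's commitment gain: 7 − 7 = 0.

0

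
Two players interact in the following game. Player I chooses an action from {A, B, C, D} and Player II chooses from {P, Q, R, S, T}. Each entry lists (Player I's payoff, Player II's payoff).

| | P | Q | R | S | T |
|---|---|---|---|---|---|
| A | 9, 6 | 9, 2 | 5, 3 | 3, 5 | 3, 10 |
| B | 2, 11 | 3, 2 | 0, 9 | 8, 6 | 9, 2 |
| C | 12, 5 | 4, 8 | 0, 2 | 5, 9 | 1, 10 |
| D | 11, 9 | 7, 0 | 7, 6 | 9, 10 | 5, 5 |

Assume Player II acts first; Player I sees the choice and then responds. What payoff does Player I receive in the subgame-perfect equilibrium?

9

Solve by backward induction (Player II leads).
- P → Player I plays C (best of 9, 2, 12, 11); Player II gets 5.
- Q → Player I plays A (best of 9, 3, 4, 7); Player II gets 2.
- R → Player I plays D (best of 5, 0, 0, 7); Player II gets 6.
- S → Player I plays D (best of 3, 8, 5, 9); Player II gets 10.
- T → Player I plays B (best of 3, 9, 1, 5); Player II gets 2.
Maximizing over 5, 2, 6, 10, 2, Player II chooses S. Subgame-perfect outcome: (D, S) with payoffs (9, 10).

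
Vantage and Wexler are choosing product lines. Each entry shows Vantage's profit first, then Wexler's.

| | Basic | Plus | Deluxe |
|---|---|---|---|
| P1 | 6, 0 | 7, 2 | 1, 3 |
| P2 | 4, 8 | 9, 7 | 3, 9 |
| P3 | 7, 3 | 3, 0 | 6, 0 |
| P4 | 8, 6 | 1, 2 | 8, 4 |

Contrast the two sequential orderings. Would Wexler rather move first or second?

If Vantage leads: Wexler's best replies are P1→Deluxe, P2→Deluxe, P3→Basic, P4→Basic; Vantage's induced payoffs 1, 3, 7, 8; outcome (P4, Basic), payoffs (8, 6).
If Wexler leads: Vantage's best replies are Basic→P4, Plus→P2, Deluxe→P4; Wexler's induced payoffs 6, 7, 4; outcome (P2, Plus), payoffs (9, 7).
Wexler gets 7 moving first and 6 moving second, so Wexler prefers to move first.

first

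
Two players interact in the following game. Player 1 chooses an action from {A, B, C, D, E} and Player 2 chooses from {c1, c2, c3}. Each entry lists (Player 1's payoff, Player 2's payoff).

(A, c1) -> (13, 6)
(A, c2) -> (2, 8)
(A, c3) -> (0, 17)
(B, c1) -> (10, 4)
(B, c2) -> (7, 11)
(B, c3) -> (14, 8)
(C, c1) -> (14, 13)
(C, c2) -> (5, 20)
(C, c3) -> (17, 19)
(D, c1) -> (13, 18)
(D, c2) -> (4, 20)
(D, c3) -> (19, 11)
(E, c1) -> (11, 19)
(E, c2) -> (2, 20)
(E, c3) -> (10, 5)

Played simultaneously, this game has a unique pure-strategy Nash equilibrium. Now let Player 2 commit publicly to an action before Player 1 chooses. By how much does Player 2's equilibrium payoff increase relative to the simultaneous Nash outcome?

2

Player 1 best-responds to each possible Player 2 move:
- c1: BR = C, leader payoff 13.
- c2: BR = B, leader payoff 11.
- c3: BR = D, leader payoff 11.
Maximizing over 13, 11, 11, Player 2 chooses c1. Subgame-perfect outcome: (C, c1) with payoffs (14, 13).
Under simultaneous play:
Player 1's best replies: c1→C; c2→B; c3→D.
Player 2's best replies: A→c3; B→c2; C→c2; D→c2; E→c2.
The unique mutual best reply is (B, c2), giving (7, 11).
Player 2's commitment gain: 13 − 11 = 2.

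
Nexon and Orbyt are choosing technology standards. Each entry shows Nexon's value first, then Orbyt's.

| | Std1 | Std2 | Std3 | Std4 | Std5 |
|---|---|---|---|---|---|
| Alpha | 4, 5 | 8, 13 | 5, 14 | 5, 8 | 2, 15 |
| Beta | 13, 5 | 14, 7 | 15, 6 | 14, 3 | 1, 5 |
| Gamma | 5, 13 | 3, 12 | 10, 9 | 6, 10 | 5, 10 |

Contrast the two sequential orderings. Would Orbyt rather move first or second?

first

If Nexon leads: Orbyt's best replies are Alpha→Std5, Beta→Std2, Gamma→Std1; Nexon's induced payoffs 2, 14, 5; outcome (Beta, Std2), payoffs (14, 7).
If Orbyt leads: Nexon's best replies are Std1→Beta, Std2→Beta, Std3→Beta, Std4→Beta, Std5→Gamma; Orbyt's induced payoffs 5, 7, 6, 3, 10; outcome (Gamma, Std5), payoffs (5, 10).
Orbyt gets 10 moving first and 7 moving second, so Orbyt prefers to move first.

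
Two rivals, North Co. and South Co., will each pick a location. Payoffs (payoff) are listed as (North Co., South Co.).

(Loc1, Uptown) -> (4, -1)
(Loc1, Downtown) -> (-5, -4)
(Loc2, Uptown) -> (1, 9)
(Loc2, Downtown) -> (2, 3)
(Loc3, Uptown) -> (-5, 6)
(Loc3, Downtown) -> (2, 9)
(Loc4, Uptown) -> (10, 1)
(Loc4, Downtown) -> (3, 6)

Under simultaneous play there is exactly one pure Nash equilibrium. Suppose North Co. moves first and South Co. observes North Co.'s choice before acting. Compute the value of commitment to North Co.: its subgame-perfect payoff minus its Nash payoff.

Solve by backward induction (North Co. leads).
- Loc1: South Co. compares -1, -4 and picks Uptown; North Co. would get 4.
- Loc2: South Co. compares 9, 3 and picks Uptown; North Co. would get 1.
- Loc3: South Co. compares 6, 9 and picks Downtown; North Co. would get 2.
- Loc4: South Co. compares 1, 6 and picks Downtown; North Co. would get 3.
North Co.'s induced payoffs are 4, 1, 2, 3, so North Co. commits to Loc1. Subgame-perfect outcome: (Loc1, Uptown) with payoffs (4, -1).
For the simultaneous game, intersect best replies.
North Co.'s best replies: Uptown→Loc4; Downtown→Loc4.
South Co.'s best replies: Loc1→Uptown; Loc2→Uptown; Loc3→Downtown; Loc4→Downtown.
The unique mutual best reply is (Loc4, Downtown), giving (3, 6).
North Co.'s commitment gain: 4 − 3 = 1.

1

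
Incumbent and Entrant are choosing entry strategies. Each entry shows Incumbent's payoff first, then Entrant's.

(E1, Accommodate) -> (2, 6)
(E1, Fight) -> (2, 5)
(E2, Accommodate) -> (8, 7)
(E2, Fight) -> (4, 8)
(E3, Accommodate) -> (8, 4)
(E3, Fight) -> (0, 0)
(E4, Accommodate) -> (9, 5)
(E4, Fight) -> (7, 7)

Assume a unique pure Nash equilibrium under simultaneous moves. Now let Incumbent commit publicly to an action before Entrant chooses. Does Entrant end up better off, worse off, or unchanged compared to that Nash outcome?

worse off

Solve by backward induction (Incumbent leads).
- E1: Entrant compares 6, 5 and picks Accommodate; Incumbent would get 2.
- E2: Entrant compares 7, 8 and picks Fight; Incumbent would get 4.
- E3: Entrant compares 4, 0 and picks Accommodate; Incumbent would get 8.
- E4: Entrant compares 5, 7 and picks Fight; Incumbent would get 7.
Incumbent's induced payoffs are 2, 4, 8, 7, so Incumbent commits to E3. Subgame-perfect outcome: (E3, Accommodate) with payoffs (8, 4).
For the simultaneous game, intersect best replies.
Incumbent's best replies: Accommodate→E4; Fight→E4.
Entrant's best replies: E1→Accommodate; E2→Fight; E3→Accommodate; E4→Fight.
Only (E4, Fight) has each player best-responding; Nash payoffs (7, 7).
Entrant earns 4 sequentially versus 7 at the Nash outcome: worse off.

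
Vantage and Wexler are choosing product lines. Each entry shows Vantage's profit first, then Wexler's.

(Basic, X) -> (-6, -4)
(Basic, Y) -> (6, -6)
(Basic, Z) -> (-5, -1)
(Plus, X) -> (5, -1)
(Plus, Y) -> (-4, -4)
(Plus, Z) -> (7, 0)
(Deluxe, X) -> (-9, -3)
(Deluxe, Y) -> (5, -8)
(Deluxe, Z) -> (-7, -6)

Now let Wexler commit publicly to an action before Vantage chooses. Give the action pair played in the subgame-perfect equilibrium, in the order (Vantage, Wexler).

Work backward from Vantage's decision.
- X → Vantage plays Plus (best of -6, 5, -9); Wexler gets -1.
- Y → Vantage plays Basic (best of 6, -4, 5); Wexler gets -6.
- Z → Vantage plays Plus (best of -5, 7, -7); Wexler gets 0.
Wexler's induced payoffs are -1, -6, 0, so Wexler commits to Z. Subgame-perfect outcome: (Plus, Z) with payoffs (7, 0).

(Plus, Z)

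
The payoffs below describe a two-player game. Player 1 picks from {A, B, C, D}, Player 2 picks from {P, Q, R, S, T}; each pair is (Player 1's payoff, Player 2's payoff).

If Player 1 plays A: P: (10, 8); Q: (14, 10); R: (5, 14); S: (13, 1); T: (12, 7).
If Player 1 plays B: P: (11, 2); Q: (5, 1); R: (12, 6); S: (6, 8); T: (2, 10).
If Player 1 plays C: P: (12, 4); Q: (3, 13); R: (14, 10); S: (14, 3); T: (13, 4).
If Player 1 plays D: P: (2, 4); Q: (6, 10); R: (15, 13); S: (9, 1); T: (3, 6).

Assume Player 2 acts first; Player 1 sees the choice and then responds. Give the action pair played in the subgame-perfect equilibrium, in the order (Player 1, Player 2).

Backward induction with Player 2 moving first.
- P: BR = C, leader payoff 4.
- Q: BR = A, leader payoff 10.
- R: BR = D, leader payoff 13.
- S: BR = C, leader payoff 3.
- T: BR = C, leader payoff 4.
Maximizing over 4, 10, 13, 3, 4, Player 2 chooses R. Subgame-perfect outcome: (D, R) with payoffs (15, 13).

(D, R)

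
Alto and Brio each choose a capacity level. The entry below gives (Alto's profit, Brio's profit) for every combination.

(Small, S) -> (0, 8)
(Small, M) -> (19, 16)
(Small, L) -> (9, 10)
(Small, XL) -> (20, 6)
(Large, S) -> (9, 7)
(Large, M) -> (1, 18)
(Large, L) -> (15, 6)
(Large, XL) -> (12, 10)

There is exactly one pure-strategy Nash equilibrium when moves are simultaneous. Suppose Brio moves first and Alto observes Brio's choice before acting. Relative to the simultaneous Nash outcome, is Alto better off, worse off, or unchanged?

unchanged

Solve by backward induction (Brio leads).
- S: Alto compares 0, 9 and picks Large; Brio would get 7.
- M: Alto compares 19, 1 and picks Small; Brio would get 16.
- L: Alto compares 9, 15 and picks Large; Brio would get 6.
- XL: Alto compares 20, 12 and picks Small; Brio would get 6.
Brio's induced payoffs are 7, 16, 6, 6, so Brio commits to M. Subgame-perfect outcome: (Small, M) with payoffs (19, 16).
Under simultaneous play:
Alto's best replies: S→Large; M→Small; L→Large; XL→Small.
Brio's best replies: Small→M; Large→M.
Only (Small, M) has each player best-responding; Nash payoffs (19, 16).
Alto earns 19 sequentially versus 19 at the Nash outcome: unchanged.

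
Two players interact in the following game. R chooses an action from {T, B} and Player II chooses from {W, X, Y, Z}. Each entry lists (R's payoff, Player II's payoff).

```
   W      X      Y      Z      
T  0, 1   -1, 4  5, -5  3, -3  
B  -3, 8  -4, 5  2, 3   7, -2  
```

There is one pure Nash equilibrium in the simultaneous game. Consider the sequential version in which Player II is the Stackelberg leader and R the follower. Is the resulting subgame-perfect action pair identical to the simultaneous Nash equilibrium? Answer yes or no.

Backward induction with Player II moving first.
- W: R compares 0, -3 and picks T; Player II would get 1.
- X: R compares -1, -4 and picks T; Player II would get 4.
- Y: R compares 5, 2 and picks T; Player II would get -5.
- Z: R compares 3, 7 and picks B; Player II would get -2.
Among 1, 4, -5, -2, the best is 4 at X. Subgame-perfect outcome: (T, X) with payoffs (-1, 4).
For the simultaneous game, intersect best replies.
R's best replies: W→T; X→T; Y→T; Z→B.
Player II's best replies: T→X; B→W.
The unique mutual best reply is (T, X), giving (-1, 4).
Sequential outcome (T, X) coincides with the Nash profile (T, X).

yes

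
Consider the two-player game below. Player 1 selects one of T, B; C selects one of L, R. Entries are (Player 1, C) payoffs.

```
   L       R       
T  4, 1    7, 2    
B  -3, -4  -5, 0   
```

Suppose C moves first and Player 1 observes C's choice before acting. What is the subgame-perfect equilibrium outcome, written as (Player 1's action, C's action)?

(T, R)

Player 1 best-responds to each possible C move:
- L: BR = T, leader payoff 1.
- R: BR = T, leader payoff 2.
Maximizing over 1, 2, C chooses R. Subgame-perfect outcome: (T, R) with payoffs (7, 2).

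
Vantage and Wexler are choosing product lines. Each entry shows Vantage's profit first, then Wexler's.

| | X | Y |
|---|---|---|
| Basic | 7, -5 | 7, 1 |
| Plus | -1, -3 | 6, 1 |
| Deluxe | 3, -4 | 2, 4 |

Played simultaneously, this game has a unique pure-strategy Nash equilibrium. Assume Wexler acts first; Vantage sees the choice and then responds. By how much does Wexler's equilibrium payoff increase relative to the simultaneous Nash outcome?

Work backward from Vantage's decision.
- X: Vantage compares 7, -1, 3 and picks Basic; Wexler would get -5.
- Y: Vantage compares 7, 6, 2 and picks Basic; Wexler would get 1.
Wexler's induced payoffs are -5, 1, so Wexler commits to Y. Subgame-perfect outcome: (Basic, Y) with payoffs (7, 1).
Under simultaneous play:
Vantage's best replies: X→Basic; Y→Basic.
Wexler's best replies: Basic→Y; Plus→Y; Deluxe→Y.
Only (Basic, Y) has each player best-responding; Nash payoffs (7, 1).
Wexler's commitment gain: 1 − 1 = 0.

0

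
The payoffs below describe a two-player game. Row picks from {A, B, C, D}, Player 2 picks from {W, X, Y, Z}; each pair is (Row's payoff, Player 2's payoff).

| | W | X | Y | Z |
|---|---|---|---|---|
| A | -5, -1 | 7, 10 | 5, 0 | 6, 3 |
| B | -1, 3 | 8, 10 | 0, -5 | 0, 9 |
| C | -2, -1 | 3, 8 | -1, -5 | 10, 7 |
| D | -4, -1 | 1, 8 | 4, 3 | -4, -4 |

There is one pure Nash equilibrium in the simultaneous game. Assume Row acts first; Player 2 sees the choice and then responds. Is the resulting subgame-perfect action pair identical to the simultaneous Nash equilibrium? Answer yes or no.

Player 2 best-responds to each possible Row move:
- A: Player 2 compares -1, 10, 0, 3 and picks X; Row would get 7.
- B: Player 2 compares 3, 10, -5, 9 and picks X; Row would get 8.
- C: Player 2 compares -1, 8, -5, 7 and picks X; Row would get 3.
- D: Player 2 compares -1, 8, 3, -4 and picks X; Row would get 1.
Maximizing over 7, 8, 3, 1, Row chooses B. Subgame-perfect outcome: (B, X) with payoffs (8, 10).
Under simultaneous play:
Row's best replies: W→B; X→B; Y→A; Z→C.
Player 2's best replies: A→X; B→X; C→X; D→X.
The unique mutual best reply is (B, X), giving (8, 10).
Sequential outcome (B, X) coincides with the Nash profile (B, X).

yes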